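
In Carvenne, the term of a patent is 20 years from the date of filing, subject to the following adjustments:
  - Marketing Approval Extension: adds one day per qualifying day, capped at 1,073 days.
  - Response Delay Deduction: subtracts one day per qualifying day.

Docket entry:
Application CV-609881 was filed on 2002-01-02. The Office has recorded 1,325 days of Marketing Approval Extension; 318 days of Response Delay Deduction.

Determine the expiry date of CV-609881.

Base term: filing date + 20 years → 2 January 2022.
Marketing Approval Extension: 1325 days claimed exceeds the 1073-day cap, so +1073 days → 10 December 2024.
Response Delay Deduction: −318 days → 27 January 2024.

January 27, 2024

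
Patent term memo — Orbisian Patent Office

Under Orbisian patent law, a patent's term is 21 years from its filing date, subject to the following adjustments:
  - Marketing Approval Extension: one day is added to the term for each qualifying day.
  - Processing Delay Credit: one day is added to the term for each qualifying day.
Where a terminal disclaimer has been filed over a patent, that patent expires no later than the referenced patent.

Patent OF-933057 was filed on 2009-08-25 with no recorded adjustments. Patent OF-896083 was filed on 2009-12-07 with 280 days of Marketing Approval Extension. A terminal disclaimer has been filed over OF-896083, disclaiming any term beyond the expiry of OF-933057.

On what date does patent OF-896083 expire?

August 25, 2030

Natural term of OF-896083:
  Base: filing + 21 years → 7 December 2030.
  Marketing Approval Extension: +280 days → 13 September 2031.
Expiry of referenced patent OF-933057:
  Base: filing + 21 years → 25 August 2030.
Terminal disclaimer: OF-896083 expires on the earlier of 13 September 2031 and 25 August 2030.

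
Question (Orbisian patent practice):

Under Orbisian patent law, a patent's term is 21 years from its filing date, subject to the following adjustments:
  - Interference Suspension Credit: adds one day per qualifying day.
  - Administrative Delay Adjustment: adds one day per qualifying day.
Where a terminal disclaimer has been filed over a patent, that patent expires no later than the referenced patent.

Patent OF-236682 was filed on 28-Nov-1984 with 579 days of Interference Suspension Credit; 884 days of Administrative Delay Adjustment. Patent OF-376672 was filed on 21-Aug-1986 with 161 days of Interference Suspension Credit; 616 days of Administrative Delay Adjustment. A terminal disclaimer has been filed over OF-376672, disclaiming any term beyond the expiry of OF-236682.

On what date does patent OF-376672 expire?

Natural term of OF-376672:
  Base: filing + 21 years → 21 August 2007.
  Interference Suspension Credit: +161 days → 29 January 2008.
  Administrative Delay Adjustment: +616 days → 6 October 2009.
Expiry of referenced patent OF-236682:
  Base: filing + 21 years → 28 November 2005.
  Interference Suspension Credit: +579 days → 30 June 2007.
  Administrative Delay Adjustment: +884 days → 30 November 2009.
Terminal disclaimer: OF-376672 expires on the earlier of 6 October 2009 and 30 November 2009.

2009-10-06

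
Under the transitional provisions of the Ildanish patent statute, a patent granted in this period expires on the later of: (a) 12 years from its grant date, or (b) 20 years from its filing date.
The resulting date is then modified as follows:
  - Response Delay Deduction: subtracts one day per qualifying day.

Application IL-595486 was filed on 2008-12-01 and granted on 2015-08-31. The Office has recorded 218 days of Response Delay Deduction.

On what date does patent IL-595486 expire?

April 27, 2028

(a) grant + 12 years → 31 August 2027.
(b) filing + 20 years → 1 December 2028.
Later of the two: 1 December 2028.
Response Delay Deduction: −218 days → 27 April 2028.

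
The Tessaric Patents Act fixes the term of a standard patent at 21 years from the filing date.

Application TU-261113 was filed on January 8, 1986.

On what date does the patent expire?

January 8, 2007

Filing date + 21 years → 8 January 2007.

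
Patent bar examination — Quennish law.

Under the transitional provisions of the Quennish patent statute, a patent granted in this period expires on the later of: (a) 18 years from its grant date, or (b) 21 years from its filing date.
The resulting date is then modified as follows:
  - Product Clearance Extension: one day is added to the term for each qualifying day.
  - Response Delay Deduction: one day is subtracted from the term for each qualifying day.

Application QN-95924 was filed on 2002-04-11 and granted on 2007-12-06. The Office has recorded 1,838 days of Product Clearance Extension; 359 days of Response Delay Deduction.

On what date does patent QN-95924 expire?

2029-12-24

(a) grant + 18 years → 6 December 2025.
(b) filing + 21 years → 11 April 2023.
Later of the two: 6 December 2025.
Product Clearance Extension: +1838 days → 18 December 2030.
Response Delay Deduction: −359 days → 24 December 2029.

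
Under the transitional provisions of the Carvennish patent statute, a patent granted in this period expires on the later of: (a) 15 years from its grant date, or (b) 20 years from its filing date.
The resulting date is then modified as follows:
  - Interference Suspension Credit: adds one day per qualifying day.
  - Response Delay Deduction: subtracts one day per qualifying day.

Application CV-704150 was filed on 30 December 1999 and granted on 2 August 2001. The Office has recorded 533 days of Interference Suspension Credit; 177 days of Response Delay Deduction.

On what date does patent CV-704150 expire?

2020-12-20

(a) grant + 15 years → 2 August 2016.
(b) filing + 20 years → 30 December 2019.
Later of the two: 30 December 2019.
Interference Suspension Credit: +533 days → 15 June 2021.
Response Delay Deduction: −177 days → 20 December 2020.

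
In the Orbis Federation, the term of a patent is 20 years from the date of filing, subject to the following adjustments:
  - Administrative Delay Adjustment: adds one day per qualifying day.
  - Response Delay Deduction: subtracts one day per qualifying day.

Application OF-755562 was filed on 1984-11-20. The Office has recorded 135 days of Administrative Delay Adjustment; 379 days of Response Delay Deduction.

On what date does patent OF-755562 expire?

Base term: filing date + 20 years → 20 November 2004.
Administrative Delay Adjustment: +135 days → 4 April 2005.
Response Delay Deduction: −379 days → 21 March 2004.

March 21, 2004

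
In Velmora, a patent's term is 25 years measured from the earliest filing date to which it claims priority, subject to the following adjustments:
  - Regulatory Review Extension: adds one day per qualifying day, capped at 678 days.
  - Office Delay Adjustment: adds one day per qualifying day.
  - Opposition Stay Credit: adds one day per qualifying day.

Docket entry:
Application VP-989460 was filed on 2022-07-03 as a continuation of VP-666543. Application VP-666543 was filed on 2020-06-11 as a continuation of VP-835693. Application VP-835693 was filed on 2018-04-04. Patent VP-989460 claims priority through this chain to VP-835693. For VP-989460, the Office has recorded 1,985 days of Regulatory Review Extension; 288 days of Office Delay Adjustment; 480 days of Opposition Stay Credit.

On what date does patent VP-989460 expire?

2047-03-20

Earliest priority filing: 4 April 2018.
Base term: 4 April 2018 + 25 years → 4 April 2043.
Regulatory Review Extension: 1985 days claimed exceeds the 678-day cap, so +678 days → 10 February 2045.
Office Delay Adjustment: +288 days → 25 November 2045.
Opposition Stay Credit: +480 days → 20 March 2047.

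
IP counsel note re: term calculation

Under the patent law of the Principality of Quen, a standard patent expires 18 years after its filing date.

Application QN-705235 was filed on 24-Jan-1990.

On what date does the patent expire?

2008-01-24

Filing date + 18 years → 24 January 2008.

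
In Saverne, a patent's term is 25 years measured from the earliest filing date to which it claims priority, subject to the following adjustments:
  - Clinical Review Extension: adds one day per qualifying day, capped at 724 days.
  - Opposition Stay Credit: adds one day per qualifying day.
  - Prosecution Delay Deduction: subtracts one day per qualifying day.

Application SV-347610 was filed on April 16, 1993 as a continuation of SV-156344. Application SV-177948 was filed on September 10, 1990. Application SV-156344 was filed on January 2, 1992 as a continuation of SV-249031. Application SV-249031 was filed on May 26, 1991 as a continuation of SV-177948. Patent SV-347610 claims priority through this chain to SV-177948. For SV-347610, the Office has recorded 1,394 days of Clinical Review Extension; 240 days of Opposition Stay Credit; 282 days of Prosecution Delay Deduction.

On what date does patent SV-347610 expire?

July 23, 2017

Earliest priority filing: 10 September 1990.
Base term: 10 September 1990 + 25 years → 10 September 2015.
Clinical Review Extension: 1394 days claimed exceeds the 724-day cap, so +724 days → 3 September 2017.
Opposition Stay Credit: +240 days → 1 May 2018.
Prosecution Delay Deduction: −282 days → 23 July 2017.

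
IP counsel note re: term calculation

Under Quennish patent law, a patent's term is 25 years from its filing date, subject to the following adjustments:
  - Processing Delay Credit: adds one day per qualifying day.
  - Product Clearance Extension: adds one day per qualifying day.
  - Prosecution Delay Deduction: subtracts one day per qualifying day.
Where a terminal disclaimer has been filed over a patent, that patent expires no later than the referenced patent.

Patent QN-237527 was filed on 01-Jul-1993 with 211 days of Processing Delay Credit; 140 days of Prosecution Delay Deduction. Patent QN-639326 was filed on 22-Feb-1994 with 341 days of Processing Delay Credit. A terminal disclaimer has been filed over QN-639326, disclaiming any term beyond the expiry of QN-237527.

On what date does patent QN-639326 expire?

Natural term of QN-639326:
  Base: filing + 25 years → 22 February 2019.
  Processing Delay Credit: +341 days → 29 January 2020.
Expiry of referenced patent QN-237527:
  Base: filing + 25 years → 1 July 2018.
  Processing Delay Credit: +211 days → 28 January 2019.
  Prosecution Delay Deduction: −140 days → 10 September 2018.
Terminal disclaimer: QN-639326 expires on the earlier of 29 January 2020 and 10 September 2018.

September 10, 2018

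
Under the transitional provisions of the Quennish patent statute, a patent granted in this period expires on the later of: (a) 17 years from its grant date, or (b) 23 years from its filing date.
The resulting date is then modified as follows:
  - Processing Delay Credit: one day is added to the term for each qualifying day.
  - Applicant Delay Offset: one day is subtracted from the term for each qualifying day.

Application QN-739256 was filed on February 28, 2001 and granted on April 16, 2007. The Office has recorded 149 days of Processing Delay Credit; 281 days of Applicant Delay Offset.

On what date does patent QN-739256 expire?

2023-12-06

(a) grant + 17 years → 16 April 2024.
(b) filing + 23 years → 28 February 2024.
Later of the two: 16 April 2024.
Processing Delay Credit: +149 days → 12 September 2024.
Applicant Delay Offset: −281 days → 6 December 2023.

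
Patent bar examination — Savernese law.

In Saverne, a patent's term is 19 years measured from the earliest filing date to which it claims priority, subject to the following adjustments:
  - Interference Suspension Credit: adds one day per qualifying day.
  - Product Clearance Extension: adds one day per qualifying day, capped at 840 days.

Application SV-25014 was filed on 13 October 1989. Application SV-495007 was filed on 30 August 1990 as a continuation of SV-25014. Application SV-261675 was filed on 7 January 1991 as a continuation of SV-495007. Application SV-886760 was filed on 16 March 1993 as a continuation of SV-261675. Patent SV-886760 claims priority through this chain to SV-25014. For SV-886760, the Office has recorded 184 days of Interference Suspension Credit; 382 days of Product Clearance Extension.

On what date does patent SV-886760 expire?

2010-05-02

Earliest priority filing: 13 October 1989.
Base term: 13 October 1989 + 19 years → 13 October 2008.
Interference Suspension Credit: +184 days → 15 April 2009.
Product Clearance Extension: 382 days (within the 840-day cap) → +382 days → 2 May 2010.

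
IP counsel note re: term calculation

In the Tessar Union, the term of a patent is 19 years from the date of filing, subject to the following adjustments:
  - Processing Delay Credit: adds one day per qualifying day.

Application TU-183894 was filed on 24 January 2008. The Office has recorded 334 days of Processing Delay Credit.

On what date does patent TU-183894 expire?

Base term: filing date + 19 years → 24 January 2027.
Processing Delay Credit: +334 days → 24 December 2027.

2027-12-24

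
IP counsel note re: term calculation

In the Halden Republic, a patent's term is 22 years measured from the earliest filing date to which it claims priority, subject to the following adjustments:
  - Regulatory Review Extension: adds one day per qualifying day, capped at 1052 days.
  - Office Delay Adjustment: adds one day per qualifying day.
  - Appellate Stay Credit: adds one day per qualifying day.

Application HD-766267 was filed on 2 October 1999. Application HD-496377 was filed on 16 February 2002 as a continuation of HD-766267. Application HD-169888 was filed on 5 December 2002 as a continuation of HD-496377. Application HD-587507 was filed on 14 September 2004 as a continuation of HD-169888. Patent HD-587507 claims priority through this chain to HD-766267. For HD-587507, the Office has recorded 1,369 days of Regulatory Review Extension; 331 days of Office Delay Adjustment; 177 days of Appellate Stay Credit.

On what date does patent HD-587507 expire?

Earliest priority filing: 2 October 1999.
Base term: 2 October 1999 + 22 years → 2 October 2021.
Regulatory Review Extension: 1369 days claimed exceeds the 1052-day cap, so +1052 days → 19 August 2024.
Office Delay Adjustment: +331 days → 16 July 2025.
Appellate Stay Credit: +177 days → 9 January 2026.

2026-01-09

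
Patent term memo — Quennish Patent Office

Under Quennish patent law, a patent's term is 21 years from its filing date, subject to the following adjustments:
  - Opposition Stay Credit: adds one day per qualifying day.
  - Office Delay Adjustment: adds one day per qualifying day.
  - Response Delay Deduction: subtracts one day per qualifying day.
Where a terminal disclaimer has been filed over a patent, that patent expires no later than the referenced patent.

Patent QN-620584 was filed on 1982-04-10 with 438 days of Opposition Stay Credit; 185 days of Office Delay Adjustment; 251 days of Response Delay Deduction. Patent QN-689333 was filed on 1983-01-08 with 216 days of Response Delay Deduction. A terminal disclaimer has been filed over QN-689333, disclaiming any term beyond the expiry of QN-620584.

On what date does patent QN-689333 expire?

Natural term of QN-689333:
  Base: filing + 21 years → 8 January 2004.
  Response Delay Deduction: −216 days → 6 June 2003.
Expiry of referenced patent QN-620584:
  Base: filing + 21 years → 10 April 2003.
  Opposition Stay Credit: +438 days → 21 June 2004.
  Office Delay Adjustment: +185 days → 23 December 2004.
  Response Delay Deduction: −251 days → 16 April 2004.
Terminal disclaimer: QN-689333 expires on the earlier of 6 June 2003 and 16 April 2004.

June 6, 2003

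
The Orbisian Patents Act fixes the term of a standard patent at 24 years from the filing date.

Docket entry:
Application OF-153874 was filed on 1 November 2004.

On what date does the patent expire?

Filing date + 24 years → 1 November 2028.

2028-11-01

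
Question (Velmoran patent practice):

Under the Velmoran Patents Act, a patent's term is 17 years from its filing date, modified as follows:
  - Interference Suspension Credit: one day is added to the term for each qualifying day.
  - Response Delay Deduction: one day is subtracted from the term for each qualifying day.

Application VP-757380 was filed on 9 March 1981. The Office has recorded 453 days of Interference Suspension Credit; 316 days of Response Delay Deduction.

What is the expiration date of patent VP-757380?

July 24, 1998

Base term: filing date + 17 years → 9 March 1998.
Interference Suspension Credit: +453 days → 5 June 1999.
Response Delay Deduction: −316 days → 24 July 1998.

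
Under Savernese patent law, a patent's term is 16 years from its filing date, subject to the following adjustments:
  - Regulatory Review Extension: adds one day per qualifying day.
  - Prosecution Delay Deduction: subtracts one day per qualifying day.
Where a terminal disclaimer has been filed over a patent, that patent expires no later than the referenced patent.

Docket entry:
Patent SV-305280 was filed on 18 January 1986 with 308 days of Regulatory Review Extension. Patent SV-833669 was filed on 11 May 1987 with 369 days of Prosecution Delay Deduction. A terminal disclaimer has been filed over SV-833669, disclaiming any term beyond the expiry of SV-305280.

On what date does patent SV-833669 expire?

2002-05-07

Natural term of SV-833669:
  Base: filing + 16 years → 11 May 2003.
  Prosecution Delay Deduction: −369 days → 7 May 2002.
Expiry of referenced patent SV-305280:
  Base: filing + 16 years → 18 January 2002.
  Regulatory Review Extension: +308 days → 22 November 2002.
Terminal disclaimer: SV-833669 expires on the earlier of 7 May 2002 and 22 November 2002.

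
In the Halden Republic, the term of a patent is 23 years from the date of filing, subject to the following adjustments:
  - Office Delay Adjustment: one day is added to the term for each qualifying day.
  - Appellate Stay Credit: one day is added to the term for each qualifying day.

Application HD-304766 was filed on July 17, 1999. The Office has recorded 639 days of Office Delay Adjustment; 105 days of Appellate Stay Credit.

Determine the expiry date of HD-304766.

July 30, 2024

Base term: filing date + 23 years → 17 July 2022.
Office Delay Adjustment: +639 days → 16 April 2024.
Appellate Stay Credit: +105 days → 30 July 2024.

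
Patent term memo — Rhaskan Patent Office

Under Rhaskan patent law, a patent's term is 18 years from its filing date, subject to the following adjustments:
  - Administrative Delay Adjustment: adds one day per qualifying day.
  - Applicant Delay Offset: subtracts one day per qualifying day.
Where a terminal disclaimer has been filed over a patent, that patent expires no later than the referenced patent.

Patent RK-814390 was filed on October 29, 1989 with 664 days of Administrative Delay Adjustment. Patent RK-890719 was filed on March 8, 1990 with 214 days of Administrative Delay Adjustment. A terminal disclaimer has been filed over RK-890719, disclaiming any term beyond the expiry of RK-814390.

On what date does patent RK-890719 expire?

Natural term of RK-890719:
  Base: filing + 18 years → 8 March 2008.
  Administrative Delay Adjustment: +214 days → 8 October 2008.
Expiry of referenced patent RK-814390:
  Base: filing + 18 years → 29 October 2007.
  Administrative Delay Adjustment: +664 days → 23 August 2009.
Terminal disclaimer: RK-890719 expires on the earlier of 8 October 2008 and 23 August 2009.

October 8, 2008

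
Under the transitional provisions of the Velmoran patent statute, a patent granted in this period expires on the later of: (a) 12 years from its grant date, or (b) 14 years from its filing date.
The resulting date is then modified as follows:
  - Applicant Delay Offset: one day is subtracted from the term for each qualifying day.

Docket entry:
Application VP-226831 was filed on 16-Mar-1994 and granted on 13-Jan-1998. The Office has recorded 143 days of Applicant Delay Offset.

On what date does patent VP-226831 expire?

(a) grant + 12 years → 13 January 2010.
(b) filing + 14 years → 16 March 2008.
Later of the two: 13 January 2010.
Applicant Delay Offset: −143 days → 23 August 2009.

August 23, 2009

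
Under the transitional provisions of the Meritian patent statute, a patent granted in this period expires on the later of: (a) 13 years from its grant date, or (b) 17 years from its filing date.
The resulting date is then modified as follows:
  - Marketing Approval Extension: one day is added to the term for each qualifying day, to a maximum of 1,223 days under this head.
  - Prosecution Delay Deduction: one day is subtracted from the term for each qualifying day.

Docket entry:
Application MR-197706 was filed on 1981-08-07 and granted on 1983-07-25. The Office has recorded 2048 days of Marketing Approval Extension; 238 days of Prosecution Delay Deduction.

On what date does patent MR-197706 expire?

(a) grant + 13 years → 25 July 1996.
(b) filing + 17 years → 7 August 1998.
Later of the two: 7 August 1998.
Marketing Approval Extension: 2048 days claimed exceeds the 1223-day cap, so +1223 days → 12 December 2001.
Prosecution Delay Deduction: −238 days → 18 April 2001.

2001-04-18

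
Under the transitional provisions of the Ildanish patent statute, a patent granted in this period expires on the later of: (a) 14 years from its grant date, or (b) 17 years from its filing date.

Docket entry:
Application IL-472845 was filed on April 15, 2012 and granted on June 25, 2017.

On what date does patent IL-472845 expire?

2031-06-25

(a) grant + 14 years → 25 June 2031.
(b) filing + 17 years → 15 April 2029.
Later of the two: 25 June 2031.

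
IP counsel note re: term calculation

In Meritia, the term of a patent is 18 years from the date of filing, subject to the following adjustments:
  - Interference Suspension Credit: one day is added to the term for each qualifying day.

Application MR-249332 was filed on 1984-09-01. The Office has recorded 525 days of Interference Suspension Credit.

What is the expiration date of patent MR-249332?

2004-02-08

Base term: filing date + 18 years → 1 September 2002.
Interference Suspension Credit: +525 days → 8 February 2004.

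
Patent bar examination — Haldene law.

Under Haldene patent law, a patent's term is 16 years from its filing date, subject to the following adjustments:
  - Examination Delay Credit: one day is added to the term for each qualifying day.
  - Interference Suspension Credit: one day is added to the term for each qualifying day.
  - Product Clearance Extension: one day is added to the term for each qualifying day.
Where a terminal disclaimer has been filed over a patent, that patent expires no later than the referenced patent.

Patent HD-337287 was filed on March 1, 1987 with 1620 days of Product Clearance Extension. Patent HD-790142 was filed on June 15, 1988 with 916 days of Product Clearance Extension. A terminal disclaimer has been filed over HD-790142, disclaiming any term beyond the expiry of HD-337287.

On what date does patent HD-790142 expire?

Natural term of HD-790142:
  Base: filing + 16 years → 15 June 2004.
  Product Clearance Extension: +916 days → 18 December 2006.
Expiry of referenced patent HD-337287:
  Base: filing + 16 years → 1 March 2003.
  Product Clearance Extension: +1620 days → 7 August 2007.
Terminal disclaimer: HD-790142 expires on the earlier of 18 December 2006 and 7 August 2007.

2006-12-18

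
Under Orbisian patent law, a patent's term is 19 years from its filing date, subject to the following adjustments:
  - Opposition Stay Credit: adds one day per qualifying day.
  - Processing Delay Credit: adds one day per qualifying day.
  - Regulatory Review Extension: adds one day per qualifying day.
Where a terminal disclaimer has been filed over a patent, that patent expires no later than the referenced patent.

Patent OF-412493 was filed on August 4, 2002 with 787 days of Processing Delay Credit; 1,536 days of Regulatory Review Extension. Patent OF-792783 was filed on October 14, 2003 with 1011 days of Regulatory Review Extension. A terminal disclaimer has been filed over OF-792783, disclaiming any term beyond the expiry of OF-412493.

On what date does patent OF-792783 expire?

Natural term of OF-792783:
  Base: filing + 19 years → 14 October 2022.
  Regulatory Review Extension: +1011 days → 21 July 2025.
Expiry of referenced patent OF-412493:
  Base: filing + 19 years → 4 August 2021.
  Processing Delay Credit: +787 days → 30 September 2023.
  Regulatory Review Extension: +1536 days → 14 December 2027.
Terminal disclaimer: OF-792783 expires on the earlier of 21 July 2025 and 14 December 2027.

2025-07-21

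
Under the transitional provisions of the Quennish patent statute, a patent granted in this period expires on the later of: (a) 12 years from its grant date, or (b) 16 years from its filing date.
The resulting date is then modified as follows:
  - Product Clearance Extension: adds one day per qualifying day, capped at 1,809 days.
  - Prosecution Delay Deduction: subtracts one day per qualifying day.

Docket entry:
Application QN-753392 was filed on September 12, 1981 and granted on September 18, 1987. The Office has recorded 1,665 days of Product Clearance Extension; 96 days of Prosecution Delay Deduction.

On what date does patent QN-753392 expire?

(a) grant + 12 years → 18 September 1999.
(b) filing + 16 years → 12 September 1997.
Later of the two: 18 September 1999.
Product Clearance Extension: 1665 days (within the 1809-day cap) → +1665 days → 9 April 2004.
Prosecution Delay Deduction: −96 days → 4 January 2004.

January 4, 2004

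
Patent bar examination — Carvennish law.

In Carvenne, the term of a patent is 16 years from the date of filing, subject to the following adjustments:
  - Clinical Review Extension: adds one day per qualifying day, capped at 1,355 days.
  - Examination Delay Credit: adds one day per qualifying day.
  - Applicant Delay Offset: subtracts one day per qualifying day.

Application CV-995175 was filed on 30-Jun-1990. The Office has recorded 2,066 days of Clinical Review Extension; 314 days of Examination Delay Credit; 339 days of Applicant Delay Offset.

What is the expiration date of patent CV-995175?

2010-02-19

Base term: filing date + 16 years → 30 June 2006.
Clinical Review Extension: 2066 days claimed exceeds the 1355-day cap, so +1355 days → 16 March 2010.
Examination Delay Credit: +314 days → 24 January 2011.
Applicant Delay Offset: −339 days → 19 February 2010.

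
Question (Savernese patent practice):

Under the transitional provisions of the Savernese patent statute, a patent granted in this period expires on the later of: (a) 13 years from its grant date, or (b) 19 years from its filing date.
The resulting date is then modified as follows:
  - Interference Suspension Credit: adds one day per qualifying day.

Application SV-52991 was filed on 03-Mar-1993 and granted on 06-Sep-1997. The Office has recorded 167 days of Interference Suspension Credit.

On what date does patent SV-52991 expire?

(a) grant + 13 years → 6 September 2010.
(b) filing + 19 years → 3 March 2012.
Later of the two: 3 March 2012.
Interference Suspension Credit: +167 days → 17 August 2012.

August 17, 2012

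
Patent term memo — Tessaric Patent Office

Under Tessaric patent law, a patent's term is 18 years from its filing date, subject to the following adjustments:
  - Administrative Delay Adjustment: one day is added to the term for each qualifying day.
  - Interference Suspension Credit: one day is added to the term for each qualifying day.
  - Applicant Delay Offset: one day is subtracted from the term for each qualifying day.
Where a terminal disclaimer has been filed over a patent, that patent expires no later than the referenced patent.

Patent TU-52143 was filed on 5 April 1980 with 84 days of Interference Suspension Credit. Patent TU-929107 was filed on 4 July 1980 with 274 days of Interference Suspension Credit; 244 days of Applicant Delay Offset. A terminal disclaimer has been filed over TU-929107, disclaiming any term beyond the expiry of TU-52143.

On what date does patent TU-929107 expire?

1998-06-28

Natural term of TU-929107:
  Base: filing + 18 years → 4 July 1998.
  Interference Suspension Credit: +274 days → 4 April 1999.
  Applicant Delay Offset: −244 days → 3 August 1998.
Expiry of referenced patent TU-52143:
  Base: filing + 18 years → 5 April 1998.
  Interference Suspension Credit: +84 days → 28 June 1998.
Terminal disclaimer: TU-929107 expires on the earlier of 3 August 1998 and 28 June 1998.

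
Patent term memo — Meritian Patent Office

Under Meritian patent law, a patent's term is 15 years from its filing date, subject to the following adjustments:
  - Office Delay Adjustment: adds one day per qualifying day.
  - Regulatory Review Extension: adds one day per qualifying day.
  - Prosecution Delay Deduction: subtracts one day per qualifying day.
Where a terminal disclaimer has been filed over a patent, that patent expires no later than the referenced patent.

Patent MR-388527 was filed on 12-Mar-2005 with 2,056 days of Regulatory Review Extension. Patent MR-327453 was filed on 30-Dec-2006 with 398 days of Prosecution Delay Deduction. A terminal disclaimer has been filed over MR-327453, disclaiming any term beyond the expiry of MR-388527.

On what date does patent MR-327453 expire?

Natural term of MR-327453:
  Base: filing + 15 years → 30 December 2021.
  Prosecution Delay Deduction: −398 days → 27 November 2020.
Expiry of referenced patent MR-388527:
  Base: filing + 15 years → 12 March 2020.
  Regulatory Review Extension: +2056 days → 28 October 2025.
Terminal disclaimer: MR-327453 expires on the earlier of 27 November 2020 and 28 October 2025.

2020-11-27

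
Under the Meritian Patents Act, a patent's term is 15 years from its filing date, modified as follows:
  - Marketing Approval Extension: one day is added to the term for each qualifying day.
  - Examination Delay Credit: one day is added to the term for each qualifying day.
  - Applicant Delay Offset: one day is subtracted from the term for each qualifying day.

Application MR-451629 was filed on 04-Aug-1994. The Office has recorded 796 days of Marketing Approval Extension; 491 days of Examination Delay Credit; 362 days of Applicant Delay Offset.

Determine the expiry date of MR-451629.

Base term: filing date + 15 years → 4 August 2009.
Marketing Approval Extension: +796 days → 9 October 2011.
Examination Delay Credit: +491 days → 11 February 2013.
Applicant Delay Offset: −362 days → 15 February 2012.

2012-02-15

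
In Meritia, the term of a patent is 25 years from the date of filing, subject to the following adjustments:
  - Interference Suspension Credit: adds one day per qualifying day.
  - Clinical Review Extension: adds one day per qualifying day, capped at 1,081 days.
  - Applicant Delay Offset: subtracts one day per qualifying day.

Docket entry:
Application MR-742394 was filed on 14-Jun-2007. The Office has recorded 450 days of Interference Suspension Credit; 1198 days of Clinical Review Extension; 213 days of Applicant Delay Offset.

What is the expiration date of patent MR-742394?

Base term: filing date + 25 years → 14 June 2032.
Interference Suspension Credit: +450 days → 7 September 2033.
Clinical Review Extension: 1198 days claimed exceeds the 1081-day cap, so +1081 days → 23 August 2036.
Applicant Delay Offset: −213 days → 23 January 2036.

2036-01-23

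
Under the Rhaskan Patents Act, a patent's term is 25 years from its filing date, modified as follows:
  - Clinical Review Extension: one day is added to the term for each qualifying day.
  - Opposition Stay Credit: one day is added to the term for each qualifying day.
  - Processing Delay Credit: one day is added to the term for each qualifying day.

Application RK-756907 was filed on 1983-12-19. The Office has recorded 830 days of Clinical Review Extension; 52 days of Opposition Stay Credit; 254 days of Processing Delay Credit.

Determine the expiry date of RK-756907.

January 29, 2012

Base term: filing date + 25 years → 19 December 2008.
Clinical Review Extension: +830 days → 29 March 2011.
Opposition Stay Credit: +52 days → 20 May 2011.
Processing Delay Credit: +254 days → 29 January 2012.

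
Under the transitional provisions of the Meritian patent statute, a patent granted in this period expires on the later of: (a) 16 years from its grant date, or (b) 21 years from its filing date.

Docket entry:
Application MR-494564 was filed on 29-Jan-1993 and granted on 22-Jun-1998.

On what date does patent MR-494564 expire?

2014-06-22

(a) grant + 16 years → 22 June 2014.
(b) filing + 21 years → 29 January 2014.
Later of the two: 22 June 2014.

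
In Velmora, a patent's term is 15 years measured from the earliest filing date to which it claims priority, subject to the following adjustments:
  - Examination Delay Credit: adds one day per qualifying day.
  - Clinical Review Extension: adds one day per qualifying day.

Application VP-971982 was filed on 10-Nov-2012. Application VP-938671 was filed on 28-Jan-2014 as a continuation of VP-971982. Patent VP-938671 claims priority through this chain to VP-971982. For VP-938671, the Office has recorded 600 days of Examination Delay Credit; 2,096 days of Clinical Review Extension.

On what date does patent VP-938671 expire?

March 29, 2035

Earliest priority filing: 10 November 2012.
Base term: 10 November 2012 + 15 years → 10 November 2027.
Examination Delay Credit: +600 days → 2 July 2029.
Clinical Review Extension: +2096 days → 29 March 2035.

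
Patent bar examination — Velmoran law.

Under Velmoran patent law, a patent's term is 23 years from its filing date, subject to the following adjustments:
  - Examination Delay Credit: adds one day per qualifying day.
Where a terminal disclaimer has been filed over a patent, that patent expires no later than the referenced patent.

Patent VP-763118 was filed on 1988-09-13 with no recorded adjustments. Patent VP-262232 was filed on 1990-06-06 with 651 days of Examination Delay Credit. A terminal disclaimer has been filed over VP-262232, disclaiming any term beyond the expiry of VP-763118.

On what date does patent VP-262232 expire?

Natural term of VP-262232:
  Base: filing + 23 years → 6 June 2013.
  Examination Delay Credit: +651 days → 19 March 2015.
Expiry of referenced patent VP-763118:
  Base: filing + 23 years → 13 September 2011.
Terminal disclaimer: VP-262232 expires on the earlier of 19 March 2015 and 13 September 2011.

September 13, 2011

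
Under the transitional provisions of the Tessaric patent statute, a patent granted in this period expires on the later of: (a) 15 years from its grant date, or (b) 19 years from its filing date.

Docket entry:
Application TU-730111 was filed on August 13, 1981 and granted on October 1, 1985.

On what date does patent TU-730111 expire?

(a) grant + 15 years → 1 October 2000.
(b) filing + 19 years → 13 August 2000.
Later of the two: 1 October 2000.

2000-10-01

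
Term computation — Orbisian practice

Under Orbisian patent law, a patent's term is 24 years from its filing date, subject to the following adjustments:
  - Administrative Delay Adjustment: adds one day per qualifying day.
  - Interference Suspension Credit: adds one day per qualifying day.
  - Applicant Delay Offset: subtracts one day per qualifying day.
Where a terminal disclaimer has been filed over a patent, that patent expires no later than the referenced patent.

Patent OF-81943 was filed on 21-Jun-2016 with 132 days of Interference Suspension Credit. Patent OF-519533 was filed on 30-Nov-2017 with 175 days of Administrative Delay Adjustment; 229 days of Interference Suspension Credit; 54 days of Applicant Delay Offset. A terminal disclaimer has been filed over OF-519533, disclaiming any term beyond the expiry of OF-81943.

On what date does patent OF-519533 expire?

Natural term of OF-519533:
  Base: filing + 24 years → 30 November 2041.
  Administrative Delay Adjustment: +175 days → 24 May 2042.
  Interference Suspension Credit: +229 days → 8 January 2043.
  Applicant Delay Offset: −54 days → 15 November 2042.
Expiry of referenced patent OF-81943:
  Base: filing + 24 years → 21 June 2040.
  Interference Suspension Credit: +132 days → 31 October 2040.
Terminal disclaimer: OF-519533 expires on the earlier of 15 November 2042 and 31 October 2040.

October 31, 2040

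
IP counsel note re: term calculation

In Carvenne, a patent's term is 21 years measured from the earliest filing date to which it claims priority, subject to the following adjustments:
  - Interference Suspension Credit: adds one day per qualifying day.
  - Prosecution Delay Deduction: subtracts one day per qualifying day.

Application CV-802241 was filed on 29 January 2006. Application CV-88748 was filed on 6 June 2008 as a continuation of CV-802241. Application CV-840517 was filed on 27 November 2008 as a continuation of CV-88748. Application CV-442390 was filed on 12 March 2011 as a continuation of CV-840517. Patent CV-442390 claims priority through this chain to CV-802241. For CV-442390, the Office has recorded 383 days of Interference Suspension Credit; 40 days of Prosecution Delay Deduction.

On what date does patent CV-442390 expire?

Earliest priority filing: 29 January 2006.
Base term: 29 January 2006 + 21 years → 29 January 2027.
Interference Suspension Credit: +383 days → 16 February 2028.
Prosecution Delay Deduction: −40 days → 7 January 2028.

2028-01-07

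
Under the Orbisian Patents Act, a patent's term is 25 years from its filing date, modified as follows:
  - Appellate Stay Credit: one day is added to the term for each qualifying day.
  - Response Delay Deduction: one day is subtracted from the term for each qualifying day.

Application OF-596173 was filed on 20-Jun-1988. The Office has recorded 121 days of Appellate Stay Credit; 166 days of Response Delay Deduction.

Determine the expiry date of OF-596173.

2013-05-06

Base term: filing date + 25 years → 20 June 2013.
Appellate Stay Credit: +121 days → 19 October 2013.
Response Delay Deduction: −166 days → 6 May 2013.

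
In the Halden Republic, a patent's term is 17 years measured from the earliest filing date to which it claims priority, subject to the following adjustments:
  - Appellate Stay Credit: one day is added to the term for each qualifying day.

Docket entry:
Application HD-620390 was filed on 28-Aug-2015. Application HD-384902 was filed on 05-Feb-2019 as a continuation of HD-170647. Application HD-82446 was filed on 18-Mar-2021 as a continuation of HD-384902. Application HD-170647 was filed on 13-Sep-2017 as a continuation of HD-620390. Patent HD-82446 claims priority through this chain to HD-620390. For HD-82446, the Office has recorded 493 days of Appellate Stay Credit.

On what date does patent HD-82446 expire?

Earliest priority filing: 28 August 2015.
Base term: 28 August 2015 + 17 years → 28 August 2032.
Appellate Stay Credit: +493 days → 3 January 2034.

2034-01-03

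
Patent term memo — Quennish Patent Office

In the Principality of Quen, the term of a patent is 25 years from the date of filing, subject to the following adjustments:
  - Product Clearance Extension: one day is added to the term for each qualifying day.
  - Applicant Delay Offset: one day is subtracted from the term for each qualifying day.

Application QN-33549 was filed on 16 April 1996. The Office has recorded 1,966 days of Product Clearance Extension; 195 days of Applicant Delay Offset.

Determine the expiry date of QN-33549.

February 20, 2026

Base term: filing date + 25 years → 16 April 2021.
Product Clearance Extension: +1966 days → 3 September 2026.
Applicant Delay Offset: −195 days → 20 February 2026.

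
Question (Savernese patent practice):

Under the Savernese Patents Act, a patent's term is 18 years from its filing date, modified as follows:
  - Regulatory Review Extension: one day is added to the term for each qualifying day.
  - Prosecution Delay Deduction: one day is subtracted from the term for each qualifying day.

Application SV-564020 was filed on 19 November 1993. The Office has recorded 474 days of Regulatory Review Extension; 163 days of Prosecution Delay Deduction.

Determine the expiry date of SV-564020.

Base term: filing date + 18 years → 19 November 2011.
Regulatory Review Extension: +474 days → 7 March 2013.
Prosecution Delay Deduction: −163 days → 25 September 2012.

2012-09-25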